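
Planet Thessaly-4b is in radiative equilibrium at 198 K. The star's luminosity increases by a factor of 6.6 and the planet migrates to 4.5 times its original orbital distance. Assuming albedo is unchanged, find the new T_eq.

T_eq ∝ L^(1/4) · d^(−1/2).
T′ = 198 × 6.6^(1/4) / 4.5^(1/2) = 150 K.

T_eq ≈ 150 K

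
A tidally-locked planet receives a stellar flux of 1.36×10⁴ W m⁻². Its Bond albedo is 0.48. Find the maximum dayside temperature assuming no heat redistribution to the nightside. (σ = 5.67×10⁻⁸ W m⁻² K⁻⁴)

T_ss ≈ 594 K

With no redistribution each surface element balances locally: S(1−A) = σT⁴.
T = [1.36×10⁴ × 0.52 / 5.67×10⁻⁸]^(1/4) = (1.25×10¹¹)^(1/4) = 594 K.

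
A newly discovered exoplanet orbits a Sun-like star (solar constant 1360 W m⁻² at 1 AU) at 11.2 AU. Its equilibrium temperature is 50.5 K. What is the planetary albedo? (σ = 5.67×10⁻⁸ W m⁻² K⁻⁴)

A ≈ 0.86

Flux at 11.2 AU: S = 1360/11.2² = 10.8 W m⁻².
From T_eq⁴ = S(1−A)/(4σ): 1−A = 4σT_eq⁴/S.
1−A = 4 × 5.67×10⁻⁸ × (50.5)⁴ / 10.8 = 0.136.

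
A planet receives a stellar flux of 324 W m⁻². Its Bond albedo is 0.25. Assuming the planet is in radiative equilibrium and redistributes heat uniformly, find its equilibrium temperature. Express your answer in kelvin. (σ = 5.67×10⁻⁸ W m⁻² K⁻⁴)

T_eq ≈ 181 K

Energy balance: absorbed = emitted ⇒ πR²·S(1−A) = 4πR²·σT_eq⁴, so T_eq⁴ = S(1−A)/(4σ).
T_eq = [324 × 0.75 / (4 × 5.67×10⁻⁸)]^(1/4) = (1.07×10⁹)^(1/4) = 181 K.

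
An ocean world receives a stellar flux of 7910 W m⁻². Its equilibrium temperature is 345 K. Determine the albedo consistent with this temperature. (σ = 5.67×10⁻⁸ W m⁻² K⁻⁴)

A ≈ 0.59

From T_eq⁴ = S(1−A)/(4σ): 1−A = 4σT_eq⁴/S.
1−A = 4 × 5.67×10⁻⁸ × (345)⁴ / 7910 = 0.406.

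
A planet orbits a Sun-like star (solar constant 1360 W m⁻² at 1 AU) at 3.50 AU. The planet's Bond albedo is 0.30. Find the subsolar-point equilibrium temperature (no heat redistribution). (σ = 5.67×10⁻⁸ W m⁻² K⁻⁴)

T_ss ≈ 192 K

Flux at 3.50 AU: S = 1360/3.50² = 111 W m⁻².
At the subsolar point the surface absorbs S(1−A) and emits σT⁴ per unit area — no factor of 4, since only the local patch is in balance.
T = [111 × 0.70 / 5.67×10⁻⁸]^(1/4) = (1.37×10⁹)^(1/4) = 192 K.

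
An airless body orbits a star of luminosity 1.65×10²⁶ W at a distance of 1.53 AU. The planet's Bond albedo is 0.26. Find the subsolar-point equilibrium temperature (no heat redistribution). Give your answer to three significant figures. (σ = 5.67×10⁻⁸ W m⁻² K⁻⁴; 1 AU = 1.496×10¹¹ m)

d = 1.53 AU = 2.29×10¹¹ m.
Flux: S = L/(4πd²) = 1.65×10²⁶/(4π×(2.29×10¹¹)²) = 251 W m⁻².
At the subsolar point the surface absorbs S(1−A) and emits σT⁴ per unit area — no factor of 4, since only the local patch is in balance.
T = [251 × 0.74 / 5.67×10⁻⁸]^(1/4) = (3.27×10⁹)^(1/4) = 239 K.

T_ss ≈ 239 K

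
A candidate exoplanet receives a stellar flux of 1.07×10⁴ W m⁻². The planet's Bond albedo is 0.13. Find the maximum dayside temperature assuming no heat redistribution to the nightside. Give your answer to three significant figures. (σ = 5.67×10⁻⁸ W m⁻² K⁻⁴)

T_ss ≈ 637 K

With no redistribution each surface element balances locally: S(1−A) = σT⁴.
T = [1.07×10⁴ × 0.87 / 5.67×10⁻⁸]^(1/4) = (1.64×10¹¹)^(1/4) = 637 K.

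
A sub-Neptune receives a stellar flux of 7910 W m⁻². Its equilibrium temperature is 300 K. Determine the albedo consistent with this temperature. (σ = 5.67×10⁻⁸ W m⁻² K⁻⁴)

From T_eq⁴ = S(1−A)/(4σ): 1−A = 4σT_eq⁴/S.
1−A = 4 × 5.67×10⁻⁸ × (300)⁴ / 7910 = 0.232.

A ≈ 0.77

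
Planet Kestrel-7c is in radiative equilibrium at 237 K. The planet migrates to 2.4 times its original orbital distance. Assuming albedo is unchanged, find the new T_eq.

T_eq ∝ L^(1/4) · d^(−1/2).
T′ = 237 / 2.4^(1/2) = 153 K.

T_eq ≈ 153 K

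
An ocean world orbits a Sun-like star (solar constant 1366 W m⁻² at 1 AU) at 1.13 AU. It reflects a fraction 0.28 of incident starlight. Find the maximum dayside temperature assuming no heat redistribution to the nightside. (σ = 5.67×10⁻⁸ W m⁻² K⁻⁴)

Flux at 1.13 AU: S = 1366/1.13² = 1070 W m⁻².
With no redistribution each surface element balances locally: S(1−A) = σT⁴.
T = [1070 × 0.72 / 5.67×10⁻⁸]^(1/4) = (1.36×10¹⁰)^(1/4) = 341 K.

T_ss ≈ 341 K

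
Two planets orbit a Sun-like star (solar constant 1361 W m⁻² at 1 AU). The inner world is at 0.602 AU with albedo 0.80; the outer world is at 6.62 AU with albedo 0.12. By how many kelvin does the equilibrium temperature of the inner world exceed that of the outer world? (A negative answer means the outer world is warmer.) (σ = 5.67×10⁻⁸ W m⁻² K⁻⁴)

ΔT ≈ 135.1 K

T_eq = [S₀(1−A)/(4σd²)]^(1/4), so T ∝ (1−A)^(1/4) / √d.
T₁ = [1361×0.20/(4×5.67×10⁻⁸×0.602²)]^(1/4) = 239.89 K.
T₂ = [1361×0.88/(4×5.67×10⁻⁸×6.62²)]^(1/4) = 104.77 K.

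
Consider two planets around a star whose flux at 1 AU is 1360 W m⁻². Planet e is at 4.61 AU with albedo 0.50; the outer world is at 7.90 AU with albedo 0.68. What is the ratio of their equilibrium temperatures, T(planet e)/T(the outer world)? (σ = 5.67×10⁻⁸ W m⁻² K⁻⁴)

T_eq = [S₀(1−A)/(4σd²)]^(1/4), so T ∝ (1−A)^(1/4) / √d.
T₁ = [1360×0.50/(4×5.67×10⁻⁸×4.61²)]^(1/4) = 108.98 K.
T₂ = [1360×0.32/(4×5.67×10⁻⁸×7.90²)]^(1/4) = 74.46 K.

T₁/T₂ ≈ 1.464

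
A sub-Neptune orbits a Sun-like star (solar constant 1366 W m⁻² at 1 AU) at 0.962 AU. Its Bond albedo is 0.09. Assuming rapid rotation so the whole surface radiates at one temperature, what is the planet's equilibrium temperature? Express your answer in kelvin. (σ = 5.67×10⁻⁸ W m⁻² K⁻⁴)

T_eq ≈ 277 K

Flux at 0.962 AU: S = 1366/0.962² = 1480 W m⁻².
Energy balance: absorbed = emitted ⇒ πR²·S(1−A) = 4πR²·σT_eq⁴, so T_eq⁴ = S(1−A)/(4σ).
T_eq = [1480 × 0.91 / (4 × 5.67×10⁻⁸)]^(1/4) = (5.92×10⁹)^(1/4) = 277 K.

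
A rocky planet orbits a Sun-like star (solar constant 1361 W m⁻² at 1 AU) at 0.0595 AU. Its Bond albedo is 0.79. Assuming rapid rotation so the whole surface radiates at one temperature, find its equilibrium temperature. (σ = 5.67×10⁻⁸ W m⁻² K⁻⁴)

T_eq ≈ 772 K

Flux at 0.0595 AU: S = 1361/0.0595² = 3.84×10⁵ W m⁻².
Energy balance: absorbed = emitted ⇒ πR²·S(1−A) = 4πR²·σT_eq⁴, so T_eq⁴ = S(1−A)/(4σ).
T_eq = [3.84×10⁵ × 0.21 / (4 × 5.67×10⁻⁸)]^(1/4) = (3.56×10¹¹)^(1/4) = 772 K.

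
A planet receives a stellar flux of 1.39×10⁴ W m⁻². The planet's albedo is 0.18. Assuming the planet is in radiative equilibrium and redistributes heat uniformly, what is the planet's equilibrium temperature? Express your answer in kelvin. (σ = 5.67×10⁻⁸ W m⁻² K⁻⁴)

T_eq ≈ 473 K

Energy balance: absorbed = emitted ⇒ πR²·S(1−A) = 4πR²·σT_eq⁴, so T_eq⁴ = S(1−A)/(4σ).
T_eq = [1.39×10⁴ × 0.82 / (4 × 5.67×10⁻⁸)]^(1/4) = (5.03×10¹⁰)^(1/4) = 473 K.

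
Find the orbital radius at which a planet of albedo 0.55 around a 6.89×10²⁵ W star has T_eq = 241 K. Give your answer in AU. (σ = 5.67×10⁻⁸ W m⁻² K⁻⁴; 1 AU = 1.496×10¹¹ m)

From T_eq⁴ = L(1−A)/(16πσd²): d = √[L(1−A)/(16πσT_eq⁴)].
d = √[6.89×10²⁵ × 0.45 / (16π × 5.67×10⁻⁸ × (241)⁴)] = 5.68×10¹⁰ m = 0.380 AU.

d ≈ 0.380 AU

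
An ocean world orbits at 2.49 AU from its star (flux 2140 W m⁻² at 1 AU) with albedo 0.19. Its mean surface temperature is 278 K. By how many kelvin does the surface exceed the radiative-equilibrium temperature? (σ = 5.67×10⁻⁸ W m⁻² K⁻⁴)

S = 2140/2.49² = 345.2 W m⁻².
T_eq = [S(1−A)/(4σ)]^(1/4) = [345.2×0.81/(4×5.67×10⁻⁸)]^(1/4) = 187.4 K.
ΔT = T_surf − T_eq = 278 − 187.4.

ΔT ≈ 90.6 K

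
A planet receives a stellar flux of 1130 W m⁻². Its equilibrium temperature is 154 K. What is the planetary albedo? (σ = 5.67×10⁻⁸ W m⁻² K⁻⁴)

From T_eq⁴ = S(1−A)/(4σ): 1−A = 4σT_eq⁴/S.
1−A = 4 × 5.67×10⁻⁸ × (154)⁴ / 1130 = 0.113.

A ≈ 0.89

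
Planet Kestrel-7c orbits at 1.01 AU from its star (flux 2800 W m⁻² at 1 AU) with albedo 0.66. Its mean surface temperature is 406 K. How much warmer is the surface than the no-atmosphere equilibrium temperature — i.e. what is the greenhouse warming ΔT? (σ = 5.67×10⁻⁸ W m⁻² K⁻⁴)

S = 2800/1.01² = 2745 W m⁻².
T_eq = [S(1−A)/(4σ)]^(1/4) = [2745×0.34/(4×5.67×10⁻⁸)]^(1/4) = 253.3 K.
ΔT = T_surf − T_eq = 406 − 253.3.

ΔT ≈ 152.7 K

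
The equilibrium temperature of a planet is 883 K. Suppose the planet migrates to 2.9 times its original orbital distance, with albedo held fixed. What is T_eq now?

T_eq ≈ 519 K

T_eq ∝ L^(1/4) · d^(−1/2).
T′ = 883 / 2.9^(1/2) = 519 K.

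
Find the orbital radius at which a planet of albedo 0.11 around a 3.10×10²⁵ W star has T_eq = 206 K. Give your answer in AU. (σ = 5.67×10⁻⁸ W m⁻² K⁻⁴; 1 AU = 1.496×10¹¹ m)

d ≈ 0.490 AU

From T_eq⁴ = L(1−A)/(16πσd²): d = √[L(1−A)/(16πσT_eq⁴)].
d = √[3.10×10²⁵ × 0.89 / (16π × 5.67×10⁻⁸ × (206)⁴)] = 7.33×10¹⁰ m = 0.490 AU.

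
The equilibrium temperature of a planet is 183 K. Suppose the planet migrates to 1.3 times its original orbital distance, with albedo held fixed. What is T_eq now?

T_eq ∝ L^(1/4) · d^(−1/2).
T′ = 183 / 1.3^(1/2) = 161 K.

T_eq ≈ 161 K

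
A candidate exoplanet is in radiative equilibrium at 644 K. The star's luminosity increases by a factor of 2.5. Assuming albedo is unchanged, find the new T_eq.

T_eq ∝ L^(1/4) · d^(−1/2).
T′ = 644 × 2.5^(1/4) = 810 K.

T_eq ≈ 810 K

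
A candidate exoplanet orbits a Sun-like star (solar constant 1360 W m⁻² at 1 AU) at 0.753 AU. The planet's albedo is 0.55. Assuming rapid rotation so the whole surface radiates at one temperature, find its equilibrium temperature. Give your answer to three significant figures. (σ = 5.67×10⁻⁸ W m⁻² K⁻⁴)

Flux at 0.753 AU: S = 1360/0.753² = 2400 W m⁻².
Energy balance: absorbed = emitted ⇒ πR²·S(1−A) = 4πR²·σT_eq⁴, so T_eq⁴ = S(1−A)/(4σ).
T_eq = [2400 × 0.45 / (4 × 5.67×10⁻⁸)]^(1/4) = (4.76×10⁹)^(1/4) = 263 K.

T_eq ≈ 263 K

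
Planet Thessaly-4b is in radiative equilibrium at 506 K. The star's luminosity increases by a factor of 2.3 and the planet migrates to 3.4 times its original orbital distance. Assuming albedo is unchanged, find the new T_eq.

T_eq ∝ L^(1/4) · d^(−1/2).
T′ = 506 × 2.3^(1/4) / 3.4^(1/2) = 338 K.

T_eq ≈ 338 K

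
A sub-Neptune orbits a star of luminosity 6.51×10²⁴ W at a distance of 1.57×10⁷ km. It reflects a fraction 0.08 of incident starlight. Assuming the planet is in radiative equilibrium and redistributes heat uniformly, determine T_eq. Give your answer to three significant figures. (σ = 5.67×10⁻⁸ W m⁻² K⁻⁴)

T_eq ≈ 304 K

d = 1.57×10⁷ km = 1.57×10¹⁰ m.
Flux: S = L/(4πd²) = 6.51×10²⁴/(4π×(1.57×10¹⁰)²) = 2100 W m⁻².
Energy balance: absorbed = emitted ⇒ πR²·S(1−A) = 4πR²·σT_eq⁴, so T_eq⁴ = S(1−A)/(4σ).
T_eq = [2100 × 0.92 / (4 × 5.67×10⁻⁸)]^(1/4) = (8.53×10⁹)^(1/4) = 304 K.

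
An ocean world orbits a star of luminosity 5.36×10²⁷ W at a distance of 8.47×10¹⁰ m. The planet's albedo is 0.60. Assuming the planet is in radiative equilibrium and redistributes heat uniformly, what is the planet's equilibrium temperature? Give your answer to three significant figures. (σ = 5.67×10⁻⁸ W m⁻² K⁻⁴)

Flux: S = L/(4πd²) = 5.36×10²⁷/(4π×(8.47×10¹⁰)²) = 5.95×10⁴ W m⁻².
Energy balance: absorbed = emitted ⇒ πR²·S(1−A) = 4πR²·σT_eq⁴, so T_eq⁴ = S(1−A)/(4σ).
T_eq = [5.95×10⁴ × 0.40 / (4 × 5.67×10⁻⁸)]^(1/4) = (1.05×10¹¹)^(1/4) = 569 K.

T_eq ≈ 569 K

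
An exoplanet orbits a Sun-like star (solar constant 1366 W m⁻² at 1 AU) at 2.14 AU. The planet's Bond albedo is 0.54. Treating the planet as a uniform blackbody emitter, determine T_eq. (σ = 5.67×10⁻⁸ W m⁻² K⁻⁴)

T_eq ≈ 157 K

Flux at 2.14 AU: S = 1366/2.14² = 298 W m⁻².
Energy balance: absorbed = emitted ⇒ πR²·S(1−A) = 4πR²·σT_eq⁴, so T_eq⁴ = S(1−A)/(4σ).
T_eq = [298 × 0.46 / (4 × 5.67×10⁻⁸)]^(1/4) = (6.05×10⁸)^(1/4) = 157 K.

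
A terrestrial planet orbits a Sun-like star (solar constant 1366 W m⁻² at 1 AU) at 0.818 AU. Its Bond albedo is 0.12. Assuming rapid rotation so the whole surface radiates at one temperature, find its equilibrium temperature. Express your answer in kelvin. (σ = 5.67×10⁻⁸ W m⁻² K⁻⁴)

T_eq ≈ 298 K

Flux at 0.818 AU: S = 1366/0.818² = 2040 W m⁻².
Energy balance: absorbed = emitted ⇒ πR²·S(1−A) = 4πR²·σT_eq⁴, so T_eq⁴ = S(1−A)/(4σ).
T_eq = [2040 × 0.88 / (4 × 5.67×10⁻⁸)]^(1/4) = (7.92×10⁹)^(1/4) = 298 K.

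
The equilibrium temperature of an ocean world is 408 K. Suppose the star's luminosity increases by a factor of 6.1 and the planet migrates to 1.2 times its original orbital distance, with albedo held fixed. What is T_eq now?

T_eq ≈ 585 K

T_eq ∝ L^(1/4) · d^(−1/2).
T′ = 408 × 6.1^(1/4) / 1.2^(1/2) = 585 K.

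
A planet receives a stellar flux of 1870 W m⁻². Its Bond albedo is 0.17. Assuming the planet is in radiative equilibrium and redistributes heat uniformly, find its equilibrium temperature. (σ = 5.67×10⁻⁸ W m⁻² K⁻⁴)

T_eq ≈ 288 K

Energy balance: absorbed = emitted ⇒ πR²·S(1−A) = 4πR²·σT_eq⁴, so T_eq⁴ = S(1−A)/(4σ).
T_eq = [1870 × 0.83 / (4 × 5.67×10⁻⁸)]^(1/4) = (6.84×10⁹)^(1/4) = 288 K.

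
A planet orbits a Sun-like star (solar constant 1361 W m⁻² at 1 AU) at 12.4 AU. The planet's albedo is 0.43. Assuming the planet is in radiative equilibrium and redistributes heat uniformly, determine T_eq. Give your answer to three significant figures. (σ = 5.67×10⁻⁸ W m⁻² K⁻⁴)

Flux at 12.4 AU: S = 1361/12.4² = 8.85 W m⁻².
Energy balance: absorbed = emitted ⇒ πR²·S(1−A) = 4πR²·σT_eq⁴, so T_eq⁴ = S(1−A)/(4σ).
T_eq = [8.85 × 0.57 / (4 × 5.67×10⁻⁸)]^(1/4) = (2.22×10⁷)^(1/4) = 68.7 K.

T_eq ≈ 68.7 K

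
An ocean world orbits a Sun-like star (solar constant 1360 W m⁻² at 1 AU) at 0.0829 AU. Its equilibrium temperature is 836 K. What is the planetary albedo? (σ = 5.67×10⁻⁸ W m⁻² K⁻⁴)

Flux at 0.0829 AU: S = 1360/0.0829² = 1.98×10⁵ W m⁻².
From T_eq⁴ = S(1−A)/(4σ): 1−A = 4σT_eq⁴/S.
1−A = 4 × 5.67×10⁻⁸ × (836)⁴ / 1.98×10⁵ = 0.560.

A ≈ 0.44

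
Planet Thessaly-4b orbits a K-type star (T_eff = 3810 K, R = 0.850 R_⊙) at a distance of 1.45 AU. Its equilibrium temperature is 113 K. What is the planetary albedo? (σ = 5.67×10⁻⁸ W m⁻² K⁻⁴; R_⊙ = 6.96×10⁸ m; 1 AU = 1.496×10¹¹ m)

R_⋆ = 0.850 × 6.96×10⁸ = 5.92×10⁸ m.
d = 1.45 AU = 2.17×10¹¹ m.
L = 4πR_⋆²σT_⋆⁴ = 4π(5.92×10⁸)² × 5.67×10⁻⁸ × (3810)⁴ = 5.25×10²⁵ W.
S = L/(4πd²) = 88.9 W m⁻².
From T_eq⁴ = S(1−A)/(4σ): 1−A = 4σT_eq⁴/S.
1−A = 4 × 5.67×10⁻⁸ × (113)⁴ / 88.9 = 0.416.

A ≈ 0.58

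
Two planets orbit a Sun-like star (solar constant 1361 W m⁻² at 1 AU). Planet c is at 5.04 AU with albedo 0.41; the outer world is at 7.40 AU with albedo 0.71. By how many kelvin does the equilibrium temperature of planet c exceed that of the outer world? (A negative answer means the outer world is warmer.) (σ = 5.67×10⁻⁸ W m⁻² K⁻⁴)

ΔT ≈ 33.6 K

T_eq = [S₀(1−A)/(4σd²)]^(1/4), so T ∝ (1−A)^(1/4) / √d.
T₁ = [1361×0.59/(4×5.67×10⁻⁸×5.04²)]^(1/4) = 108.66 K.
T₂ = [1361×0.29/(4×5.67×10⁻⁸×7.40²)]^(1/4) = 75.08 K.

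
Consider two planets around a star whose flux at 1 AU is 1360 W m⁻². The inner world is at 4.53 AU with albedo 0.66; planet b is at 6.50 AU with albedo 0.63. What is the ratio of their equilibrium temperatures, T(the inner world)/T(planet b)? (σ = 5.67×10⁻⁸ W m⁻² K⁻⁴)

T₁/T₂ ≈ 1.173

T_eq = [S₀(1−A)/(4σd²)]^(1/4), so T ∝ (1−A)^(1/4) / √d.
T₁ = [1360×0.34/(4×5.67×10⁻⁸×4.53²)]^(1/4) = 99.84 K.
T₂ = [1360×0.37/(4×5.67×10⁻⁸×6.50²)]^(1/4) = 85.13 K.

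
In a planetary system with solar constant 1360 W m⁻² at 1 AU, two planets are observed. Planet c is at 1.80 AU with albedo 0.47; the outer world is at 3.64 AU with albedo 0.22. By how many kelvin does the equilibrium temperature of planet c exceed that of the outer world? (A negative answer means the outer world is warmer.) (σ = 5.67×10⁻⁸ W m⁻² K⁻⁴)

T_eq = [S₀(1−A)/(4σd²)]^(1/4), so T ∝ (1−A)^(1/4) / √d.
T₁ = [1360×0.53/(4×5.67×10⁻⁸×1.80²)]^(1/4) = 176.97 K.
T₂ = [1360×0.78/(4×5.67×10⁻⁸×3.64²)]^(1/4) = 137.07 K.

ΔT ≈ 39.9 K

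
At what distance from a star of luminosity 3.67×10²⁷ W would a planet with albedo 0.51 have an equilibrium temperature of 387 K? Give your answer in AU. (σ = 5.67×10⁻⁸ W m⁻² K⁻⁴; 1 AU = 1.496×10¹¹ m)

d ≈ 1.12 AU

From T_eq⁴ = L(1−A)/(16πσd²): d = √[L(1−A)/(16πσT_eq⁴)].
d = √[3.67×10²⁷ × 0.49 / (16π × 5.67×10⁻⁸ × (387)⁴)] = 1.68×10¹¹ m = 1.12 AU.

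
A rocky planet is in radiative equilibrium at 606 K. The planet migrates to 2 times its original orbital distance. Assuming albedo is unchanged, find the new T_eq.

T_eq ∝ L^(1/4) · d^(−1/2).
T′ = 606 / 2^(1/2) = 429 K.

T_eq ≈ 429 K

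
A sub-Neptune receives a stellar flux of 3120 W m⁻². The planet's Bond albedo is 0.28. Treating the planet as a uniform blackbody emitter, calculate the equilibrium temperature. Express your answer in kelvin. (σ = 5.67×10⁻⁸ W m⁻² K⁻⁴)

T_eq ≈ 315 K

Energy balance: absorbed = emitted ⇒ πR²·S(1−A) = 4πR²·σT_eq⁴, so T_eq⁴ = S(1−A)/(4σ).
T_eq = [3120 × 0.72 / (4 × 5.67×10⁻⁸)]^(1/4) = (9.90×10⁹)^(1/4) = 315 K.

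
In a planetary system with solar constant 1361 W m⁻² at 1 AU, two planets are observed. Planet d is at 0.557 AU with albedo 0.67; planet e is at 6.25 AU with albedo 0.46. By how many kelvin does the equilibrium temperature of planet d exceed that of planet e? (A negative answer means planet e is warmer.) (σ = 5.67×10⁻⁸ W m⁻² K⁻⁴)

ΔT ≈ 187.2 K

T_eq = [S₀(1−A)/(4σd²)]^(1/4), so T ∝ (1−A)^(1/4) / √d.
T₁ = [1361×0.33/(4×5.67×10⁻⁸×0.557²)]^(1/4) = 282.65 K.
T₂ = [1361×0.54/(4×5.67×10⁻⁸×6.25²)]^(1/4) = 95.44 K.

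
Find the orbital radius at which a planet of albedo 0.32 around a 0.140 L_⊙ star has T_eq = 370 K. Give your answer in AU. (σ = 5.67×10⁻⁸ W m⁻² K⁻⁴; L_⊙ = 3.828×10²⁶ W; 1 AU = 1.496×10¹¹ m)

d ≈ 0.175 AU

L = 0.140 × 3.828×10²⁶ = 5.36×10²⁵ W.
From T_eq⁴ = L(1−A)/(16πσd²): d = √[L(1−A)/(16πσT_eq⁴)].
d = √[5.36×10²⁵ × 0.68 / (16π × 5.67×10⁻⁸ × (370)⁴)] = 2.61×10¹⁰ m = 0.175 AU.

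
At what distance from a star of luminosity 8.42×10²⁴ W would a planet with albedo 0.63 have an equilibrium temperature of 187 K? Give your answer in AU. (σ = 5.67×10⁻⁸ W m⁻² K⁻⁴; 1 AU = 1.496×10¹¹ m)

From T_eq⁴ = L(1−A)/(16πσd²): d = √[L(1−A)/(16πσT_eq⁴)].
d = √[8.42×10²⁴ × 0.37 / (16π × 5.67×10⁻⁸ × (187)⁴)] = 2.99×10¹⁰ m = 0.200 AU.

d ≈ 0.200 AU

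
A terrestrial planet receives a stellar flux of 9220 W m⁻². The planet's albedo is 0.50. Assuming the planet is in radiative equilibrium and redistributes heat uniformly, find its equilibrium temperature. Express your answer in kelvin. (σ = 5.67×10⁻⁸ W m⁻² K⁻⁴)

Energy balance: absorbed = emitted ⇒ πR²·S(1−A) = 4πR²·σT_eq⁴, so T_eq⁴ = S(1−A)/(4σ).
T_eq = [9220 × 0.50 / (4 × 5.67×10⁻⁸)]^(1/4) = (2.03×10¹⁰)^(1/4) = 378 K.

T_eq ≈ 378 K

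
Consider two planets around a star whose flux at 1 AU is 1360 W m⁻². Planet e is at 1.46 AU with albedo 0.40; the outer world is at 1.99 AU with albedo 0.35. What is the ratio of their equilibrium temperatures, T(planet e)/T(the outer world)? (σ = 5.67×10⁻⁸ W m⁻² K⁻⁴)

T_eq = [S₀(1−A)/(4σd²)]^(1/4), so T ∝ (1−A)^(1/4) / √d.
T₁ = [1360×0.60/(4×5.67×10⁻⁸×1.46²)]^(1/4) = 202.69 K.
T₂ = [1360×0.65/(4×5.67×10⁻⁸×1.99²)]^(1/4) = 177.12 K.

T₁/T₂ ≈ 1.144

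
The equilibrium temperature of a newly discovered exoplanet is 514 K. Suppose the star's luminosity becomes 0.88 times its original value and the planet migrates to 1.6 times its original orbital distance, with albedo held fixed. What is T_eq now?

T_eq ∝ L^(1/4) · d^(−1/2).
T′ = 514 × 0.88^(1/4) / 1.6^(1/2) = 394 K.

T_eq ≈ 394 K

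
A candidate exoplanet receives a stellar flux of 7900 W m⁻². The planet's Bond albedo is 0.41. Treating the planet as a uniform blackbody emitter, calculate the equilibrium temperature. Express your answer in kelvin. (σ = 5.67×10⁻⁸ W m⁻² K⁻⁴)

Energy balance: absorbed = emitted ⇒ πR²·S(1−A) = 4πR²·σT_eq⁴, so T_eq⁴ = S(1−A)/(4σ).
T_eq = [7900 × 0.59 / (4 × 5.67×10⁻⁸)]^(1/4) = (2.06×10¹⁰)^(1/4) = 379 K.

T_eq ≈ 379 K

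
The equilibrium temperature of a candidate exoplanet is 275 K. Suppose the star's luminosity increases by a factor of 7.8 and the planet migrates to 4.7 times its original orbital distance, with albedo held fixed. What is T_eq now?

T_eq ≈ 212 K

T_eq ∝ L^(1/4) · d^(−1/2).
T′ = 275 × 7.8^(1/4) / 4.7^(1/2) = 212 K.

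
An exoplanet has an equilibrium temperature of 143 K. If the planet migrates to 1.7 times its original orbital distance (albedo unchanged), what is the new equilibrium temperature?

T_eq ∝ L^(1/4) · d^(−1/2).
T′ = 143 / 1.7^(1/2) = 110 K.

T_eq ≈ 110 K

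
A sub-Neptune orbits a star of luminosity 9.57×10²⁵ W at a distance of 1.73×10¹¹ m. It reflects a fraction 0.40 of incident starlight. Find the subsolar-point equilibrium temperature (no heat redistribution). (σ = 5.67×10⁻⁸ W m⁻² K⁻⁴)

Flux: S = L/(4πd²) = 9.57×10²⁵/(4π×(1.73×10¹¹)²) = 254 W m⁻².
At the subsolar point the surface absorbs S(1−A) and emits σT⁴ per unit area — no factor of 4, since only the local patch is in balance.
T = [254 × 0.60 / 5.67×10⁻⁸]^(1/4) = (2.69×10⁹)^(1/4) = 228 K.

T_ss ≈ 228 K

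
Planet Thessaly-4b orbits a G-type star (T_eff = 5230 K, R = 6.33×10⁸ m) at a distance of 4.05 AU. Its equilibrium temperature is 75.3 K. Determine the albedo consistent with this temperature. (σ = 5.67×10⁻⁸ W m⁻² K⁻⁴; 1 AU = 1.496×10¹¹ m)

d = 4.05 AU = 6.06×10¹¹ m.
L = 4πR_⋆²σT_⋆⁴ = 4π(6.33×10⁸)² × 5.67×10⁻⁸ × (5230)⁴ = 2.14×10²⁶ W.
S = L/(4πd²) = 46.3 W m⁻².
From T_eq⁴ = S(1−A)/(4σ): 1−A = 4σT_eq⁴/S.
1−A = 4 × 5.67×10⁻⁸ × (75.3)⁴ / 46.3 = 0.157.

A ≈ 0.84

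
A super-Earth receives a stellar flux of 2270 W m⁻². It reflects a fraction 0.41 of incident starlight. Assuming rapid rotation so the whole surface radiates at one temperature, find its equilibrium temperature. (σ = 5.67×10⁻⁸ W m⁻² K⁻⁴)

Energy balance: absorbed = emitted ⇒ πR²·S(1−A) = 4πR²·σT_eq⁴, so T_eq⁴ = S(1−A)/(4σ).
T_eq = [2270 × 0.59 / (4 × 5.67×10⁻⁸)]^(1/4) = (5.91×10⁹)^(1/4) = 277 K.

T_eq ≈ 277 K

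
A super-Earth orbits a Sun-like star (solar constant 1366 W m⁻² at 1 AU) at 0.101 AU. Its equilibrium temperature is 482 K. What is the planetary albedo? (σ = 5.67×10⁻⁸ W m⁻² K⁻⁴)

Flux at 0.101 AU: S = 1366/0.101² = 1.34×10⁵ W m⁻².
From T_eq⁴ = S(1−A)/(4σ): 1−A = 4σT_eq⁴/S.
1−A = 4 × 5.67×10⁻⁸ × (482)⁴ / 1.34×10⁵ = 0.091.

A ≈ 0.91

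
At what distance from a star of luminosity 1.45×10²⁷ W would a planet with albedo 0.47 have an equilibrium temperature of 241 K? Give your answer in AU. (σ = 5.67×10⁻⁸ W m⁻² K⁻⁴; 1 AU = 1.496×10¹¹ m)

d ≈ 1.89 AU

From T_eq⁴ = L(1−A)/(16πσd²): d = √[L(1−A)/(16πσT_eq⁴)].
d = √[1.45×10²⁷ × 0.53 / (16π × 5.67×10⁻⁸ × (241)⁴)] = 2.83×10¹¹ m = 1.89 AU.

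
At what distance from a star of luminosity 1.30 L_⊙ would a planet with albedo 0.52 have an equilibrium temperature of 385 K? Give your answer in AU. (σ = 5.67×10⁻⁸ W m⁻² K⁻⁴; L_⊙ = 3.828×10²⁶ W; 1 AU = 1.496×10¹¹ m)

d ≈ 0.413 AU

L = 1.30 × 3.828×10²⁶ = 4.98×10²⁶ W.
From T_eq⁴ = L(1−A)/(16πσd²): d = √[L(1−A)/(16πσT_eq⁴)].
d = √[4.98×10²⁶ × 0.48 / (16π × 5.67×10⁻⁸ × (385)⁴)] = 6.18×10¹⁰ m = 0.413 AU.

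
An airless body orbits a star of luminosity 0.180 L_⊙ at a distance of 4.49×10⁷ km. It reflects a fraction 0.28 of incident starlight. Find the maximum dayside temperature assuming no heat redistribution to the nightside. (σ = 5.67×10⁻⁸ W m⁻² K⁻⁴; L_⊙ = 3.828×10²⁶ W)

T_ss ≈ 431 K

d = 4.49×10⁷ km = 4.49×10¹⁰ m.
L = 0.180 × 3.828×10²⁶ = 6.89×10²⁵ W.
Flux: S = L/(4πd²) = 6.89×10²⁵/(4π×(4.49×10¹⁰)²) = 2720 W m⁻².
With no redistribution each surface element balances locally: S(1−A) = σT⁴.
T = [2720 × 0.72 / 5.67×10⁻⁸]^(1/4) = (3.45×10¹⁰)^(1/4) = 431 K.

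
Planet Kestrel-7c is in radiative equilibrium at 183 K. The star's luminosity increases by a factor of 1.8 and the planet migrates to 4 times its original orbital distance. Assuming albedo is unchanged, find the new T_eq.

T_eq ∝ L^(1/4) · d^(−1/2).
T′ = 183 × 1.8^(1/4) / 4^(1/2) = 106 K.

T_eq ≈ 106 K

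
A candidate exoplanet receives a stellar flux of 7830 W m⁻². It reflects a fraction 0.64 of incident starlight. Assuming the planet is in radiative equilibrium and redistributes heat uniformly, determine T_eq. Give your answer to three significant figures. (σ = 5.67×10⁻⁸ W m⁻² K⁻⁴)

Energy balance: absorbed = emitted ⇒ πR²·S(1−A) = 4πR²·σT_eq⁴, so T_eq⁴ = S(1−A)/(4σ).
T_eq = [7830 × 0.36 / (4 × 5.67×10⁻⁸)]^(1/4) = (1.24×10¹⁰)^(1/4) = 334 K.

T_eq ≈ 334 K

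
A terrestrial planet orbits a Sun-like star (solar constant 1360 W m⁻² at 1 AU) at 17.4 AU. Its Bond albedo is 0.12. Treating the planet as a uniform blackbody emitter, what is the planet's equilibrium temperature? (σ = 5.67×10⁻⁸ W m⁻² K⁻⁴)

T_eq ≈ 64.6 K

Flux at 17.4 AU: S = 1360/17.4² = 4.49 W m⁻².
Energy balance: absorbed = emitted ⇒ πR²·S(1−A) = 4πR²·σT_eq⁴, so T_eq⁴ = S(1−A)/(4σ).
T_eq = [4.49 × 0.88 / (4 × 5.67×10⁻⁸)]^(1/4) = (1.74×10⁷)^(1/4) = 64.6 K.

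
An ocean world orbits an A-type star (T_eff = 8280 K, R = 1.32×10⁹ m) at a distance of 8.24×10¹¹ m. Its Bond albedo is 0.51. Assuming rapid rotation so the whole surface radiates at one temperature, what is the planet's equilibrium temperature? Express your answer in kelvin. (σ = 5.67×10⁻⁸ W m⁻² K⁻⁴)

T_eq ≈ 196 K

L = 4πR_⋆²σT_⋆⁴ = 4π(1.32×10⁹)² × 5.67×10⁻⁸ × (8280)⁴ = 5.84×10²⁷ W.
S = L/(4πd²) = 684 W m⁻².
Energy balance: absorbed = emitted ⇒ πR²·S(1−A) = 4πR²·σT_eq⁴, so T_eq⁴ = S(1−A)/(4σ).
T_eq = [684 × 0.49 / (4 × 5.67×10⁻⁸)]^(1/4) = (1.48×10⁹)^(1/4) = 196 K.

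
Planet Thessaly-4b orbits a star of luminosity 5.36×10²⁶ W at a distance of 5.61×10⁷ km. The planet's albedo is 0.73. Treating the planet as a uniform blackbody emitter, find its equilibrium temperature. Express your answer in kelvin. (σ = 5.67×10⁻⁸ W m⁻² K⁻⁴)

d = 5.61×10⁷ km = 5.61×10¹⁰ m.
Flux: S = L/(4πd²) = 5.36×10²⁶/(4π×(5.61×10¹⁰)²) = 1.36×10⁴ W m⁻².
Energy balance: absorbed = emitted ⇒ πR²·S(1−A) = 4πR²·σT_eq⁴, so T_eq⁴ = S(1−A)/(4σ).
T_eq = [1.36×10⁴ × 0.27 / (4 × 5.67×10⁻⁸)]^(1/4) = (1.61×10¹⁰)^(1/4) = 356 K.

T_eq ≈ 356 K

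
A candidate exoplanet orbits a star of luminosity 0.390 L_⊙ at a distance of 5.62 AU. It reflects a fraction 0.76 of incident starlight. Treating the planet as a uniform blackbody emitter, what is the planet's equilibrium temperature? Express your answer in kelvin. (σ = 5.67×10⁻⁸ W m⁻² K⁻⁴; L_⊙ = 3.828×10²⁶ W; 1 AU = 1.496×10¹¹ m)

d = 5.62 AU = 8.41×10¹¹ m.
L = 0.390 × 3.828×10²⁶ = 1.49×10²⁶ W.
Flux: S = L/(4πd²) = 1.49×10²⁶/(4π×(8.41×10¹¹)²) = 16.8 W m⁻².
Energy balance: absorbed = emitted ⇒ πR²·S(1−A) = 4πR²·σT_eq⁴, so T_eq⁴ = S(1−A)/(4σ).
T_eq = [16.8 × 0.24 / (4 × 5.67×10⁻⁸)]^(1/4) = (1.78×10⁷)^(1/4) = 64.9 K.

T_eq ≈ 64.9 K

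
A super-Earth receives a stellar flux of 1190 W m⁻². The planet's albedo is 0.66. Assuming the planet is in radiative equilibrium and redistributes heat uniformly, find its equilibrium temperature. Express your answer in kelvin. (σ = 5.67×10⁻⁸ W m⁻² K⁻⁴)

T_eq ≈ 206 K

Energy balance: absorbed = emitted ⇒ πR²·S(1−A) = 4πR²·σT_eq⁴, so T_eq⁴ = S(1−A)/(4σ).
T_eq = [1190 × 0.34 / (4 × 5.67×10⁻⁸)]^(1/4) = (1.78×10⁹)^(1/4) = 206 K.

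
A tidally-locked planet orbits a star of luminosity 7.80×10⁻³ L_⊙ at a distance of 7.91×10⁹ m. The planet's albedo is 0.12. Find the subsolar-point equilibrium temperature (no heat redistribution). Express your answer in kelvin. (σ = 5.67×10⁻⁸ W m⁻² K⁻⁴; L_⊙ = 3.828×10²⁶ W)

L = 7.80×10⁻³ × 3.828×10²⁶ = 2.99×10²⁴ W.
Flux: S = L/(4πd²) = 2.99×10²⁴/(4π×(7.91×10⁹)²) = 3800 W m⁻².
At the subsolar point the surface absorbs S(1−A) and emits σT⁴ per unit area — no factor of 4, since only the local patch is in balance.
T = [3800 × 0.88 / 5.67×10⁻⁸]^(1/4) = (5.89×10¹⁰)^(1/4) = 493 K.

T_ss ≈ 493 K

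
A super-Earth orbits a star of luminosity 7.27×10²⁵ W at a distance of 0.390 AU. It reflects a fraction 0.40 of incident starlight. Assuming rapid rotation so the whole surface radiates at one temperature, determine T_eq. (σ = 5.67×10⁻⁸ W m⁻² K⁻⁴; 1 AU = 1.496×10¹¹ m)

d = 0.390 AU = 5.83×10¹⁰ m.
Flux: S = L/(4πd²) = 7.27×10²⁵/(4π×(5.83×10¹⁰)²) = 1700 W m⁻².
Energy balance: absorbed = emitted ⇒ πR²·S(1−A) = 4πR²·σT_eq⁴, so T_eq⁴ = S(1−A)/(4σ).
T_eq = [1700 × 0.60 / (4 × 5.67×10⁻⁸)]^(1/4) = (4.50×10⁹)^(1/4) = 259 K.

T_eq ≈ 259 K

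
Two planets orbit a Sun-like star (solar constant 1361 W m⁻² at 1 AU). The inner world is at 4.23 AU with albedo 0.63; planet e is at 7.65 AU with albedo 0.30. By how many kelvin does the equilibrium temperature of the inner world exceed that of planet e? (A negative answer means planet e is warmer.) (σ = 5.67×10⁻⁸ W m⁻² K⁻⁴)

T_eq = [S₀(1−A)/(4σd²)]^(1/4), so T ∝ (1−A)^(1/4) / √d.
T₁ = [1361×0.37/(4×5.67×10⁻⁸×4.23²)]^(1/4) = 105.54 K.
T₂ = [1361×0.70/(4×5.67×10⁻⁸×7.65²)]^(1/4) = 92.04 K.

ΔT ≈ 13.5 K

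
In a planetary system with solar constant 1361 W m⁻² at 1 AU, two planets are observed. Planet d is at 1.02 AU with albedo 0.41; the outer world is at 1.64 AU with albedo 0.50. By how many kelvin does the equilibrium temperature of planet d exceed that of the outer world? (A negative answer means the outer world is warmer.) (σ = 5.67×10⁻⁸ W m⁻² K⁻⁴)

T_eq = [S₀(1−A)/(4σd²)]^(1/4), so T ∝ (1−A)^(1/4) / √d.
T₁ = [1361×0.59/(4×5.67×10⁻⁸×1.02²)]^(1/4) = 241.53 K.
T₂ = [1361×0.50/(4×5.67×10⁻⁸×1.64²)]^(1/4) = 182.76 K.

ΔT ≈ 58.8 K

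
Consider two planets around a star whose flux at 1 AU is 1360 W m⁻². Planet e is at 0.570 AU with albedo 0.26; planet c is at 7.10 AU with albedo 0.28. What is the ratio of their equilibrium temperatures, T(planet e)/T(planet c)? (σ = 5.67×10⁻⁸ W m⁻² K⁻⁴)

T₁/T₂ ≈ 3.554

T_eq = [S₀(1−A)/(4σd²)]^(1/4), so T ∝ (1−A)^(1/4) / √d.
T₁ = [1360×0.74/(4×5.67×10⁻⁸×0.570²)]^(1/4) = 341.86 K.
T₂ = [1360×0.72/(4×5.67×10⁻⁸×7.10²)]^(1/4) = 96.20 K.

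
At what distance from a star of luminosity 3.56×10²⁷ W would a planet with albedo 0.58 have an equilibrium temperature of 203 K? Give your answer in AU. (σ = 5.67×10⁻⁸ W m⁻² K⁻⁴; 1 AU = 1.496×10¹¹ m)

d ≈ 3.72 AU

From T_eq⁴ = L(1−A)/(16πσd²): d = √[L(1−A)/(16πσT_eq⁴)].
d = √[3.56×10²⁷ × 0.42 / (16π × 5.67×10⁻⁸ × (203)⁴)] = 5.56×10¹¹ m = 3.72 AU.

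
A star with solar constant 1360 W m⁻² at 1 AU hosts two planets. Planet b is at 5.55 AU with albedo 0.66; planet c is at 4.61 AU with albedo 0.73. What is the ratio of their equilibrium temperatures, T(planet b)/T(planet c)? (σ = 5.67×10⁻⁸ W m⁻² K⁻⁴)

T_eq = [S₀(1−A)/(4σd²)]^(1/4), so T ∝ (1−A)^(1/4) / √d.
T₁ = [1360×0.34/(4×5.67×10⁻⁸×5.55²)]^(1/4) = 90.20 K.
T₂ = [1360×0.27/(4×5.67×10⁻⁸×4.61²)]^(1/4) = 93.43 K.

T₁/T₂ ≈ 0.965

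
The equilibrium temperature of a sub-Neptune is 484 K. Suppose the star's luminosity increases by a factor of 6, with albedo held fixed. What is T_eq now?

T_eq ≈ 758 K

T_eq ∝ L^(1/4) · d^(−1/2).
T′ = 484 × 6^(1/4) = 758 K.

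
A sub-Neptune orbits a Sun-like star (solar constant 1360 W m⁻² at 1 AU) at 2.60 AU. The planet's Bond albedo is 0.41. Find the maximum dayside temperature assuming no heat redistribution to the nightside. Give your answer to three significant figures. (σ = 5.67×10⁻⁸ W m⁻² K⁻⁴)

T_ss ≈ 214 K

Flux at 2.60 AU: S = 1360/2.60² = 201 W m⁻².
With no redistribution each surface element balances locally: S(1−A) = σT⁴.
T = [201 × 0.59 / 5.67×10⁻⁸]^(1/4) = (2.09×10⁹)^(1/4) = 214 K.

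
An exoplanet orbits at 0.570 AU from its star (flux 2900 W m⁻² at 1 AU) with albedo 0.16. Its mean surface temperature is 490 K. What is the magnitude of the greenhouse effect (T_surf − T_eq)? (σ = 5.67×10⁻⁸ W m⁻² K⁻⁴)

ΔT ≈ 63.6 K

S = 2900/0.570² = 8926 W m⁻².
T_eq = [S(1−A)/(4σ)]^(1/4) = [8926×0.84/(4×5.67×10⁻⁸)]^(1/4) = 426.4 K.
ΔT = T_surf − T_eq = 490 − 426.4.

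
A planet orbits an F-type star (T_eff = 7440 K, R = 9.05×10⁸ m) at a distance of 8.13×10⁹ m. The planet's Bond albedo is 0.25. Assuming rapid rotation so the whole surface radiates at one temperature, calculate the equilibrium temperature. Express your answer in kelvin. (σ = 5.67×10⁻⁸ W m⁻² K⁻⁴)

T_eq ≈ 1630 K

L = 4πR_⋆²σT_⋆⁴ = 4π(9.05×10⁸)² × 5.67×10⁻⁸ × (7440)⁴ = 1.79×10²⁷ W.
S = L/(4πd²) = 2.15×10⁶ W m⁻².
Energy balance: absorbed = emitted ⇒ πR²·S(1−A) = 4πR²·σT_eq⁴, so T_eq⁴ = S(1−A)/(4σ).
T_eq = [2.15×10⁶ × 0.75 / (4 × 5.67×10⁻⁸)]^(1/4) = (7.12×10¹²)^(1/4) = 1630 K.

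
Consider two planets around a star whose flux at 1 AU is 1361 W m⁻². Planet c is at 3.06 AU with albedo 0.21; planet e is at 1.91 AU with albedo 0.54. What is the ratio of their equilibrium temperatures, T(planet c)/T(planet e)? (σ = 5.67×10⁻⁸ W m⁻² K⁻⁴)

T₁/T₂ ≈ 0.904

T_eq = [S₀(1−A)/(4σd²)]^(1/4), so T ∝ (1−A)^(1/4) / √d.
T₁ = [1361×0.79/(4×5.67×10⁻⁸×3.06²)]^(1/4) = 150.00 K.
T₂ = [1361×0.46/(4×5.67×10⁻⁸×1.91²)]^(1/4) = 165.85 K.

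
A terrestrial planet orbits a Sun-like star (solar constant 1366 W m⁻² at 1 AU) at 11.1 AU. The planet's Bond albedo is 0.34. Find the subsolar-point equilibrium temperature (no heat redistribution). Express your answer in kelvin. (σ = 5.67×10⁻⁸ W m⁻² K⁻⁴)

Flux at 11.1 AU: S = 1366/11.1² = 11.1 W m⁻².
At the subsolar point the surface absorbs S(1−A) and emits σT⁴ per unit area — no factor of 4, since only the local patch is in balance.
T = [11.1 × 0.66 / 5.67×10⁻⁸]^(1/4) = (1.29×10⁸)^(1/4) = 107 K.

T_ss ≈ 107 K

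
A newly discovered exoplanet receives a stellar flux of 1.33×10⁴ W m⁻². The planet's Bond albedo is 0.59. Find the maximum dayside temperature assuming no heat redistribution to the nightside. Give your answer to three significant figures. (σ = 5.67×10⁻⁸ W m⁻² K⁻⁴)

T_ss ≈ 557 K

With no redistribution each surface element balances locally: S(1−A) = σT⁴.
T = [1.33×10⁴ × 0.41 / 5.67×10⁻⁸]^(1/4) = (9.62×10¹⁰)^(1/4) = 557 K.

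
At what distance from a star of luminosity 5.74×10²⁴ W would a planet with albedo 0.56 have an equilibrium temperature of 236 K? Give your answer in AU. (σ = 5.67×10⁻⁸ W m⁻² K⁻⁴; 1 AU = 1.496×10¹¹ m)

d ≈ 0.113 AU

From T_eq⁴ = L(1−A)/(16πσd²): d = √[L(1−A)/(16πσT_eq⁴)].
d = √[5.74×10²⁴ × 0.44 / (16π × 5.67×10⁻⁸ × (236)⁴)] = 1.69×10¹⁰ m = 0.113 AU.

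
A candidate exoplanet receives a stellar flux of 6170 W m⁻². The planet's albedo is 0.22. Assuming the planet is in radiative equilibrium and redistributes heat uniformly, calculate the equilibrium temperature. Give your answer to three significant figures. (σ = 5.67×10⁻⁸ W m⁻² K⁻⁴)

Energy balance: absorbed = emitted ⇒ πR²·S(1−A) = 4πR²·σT_eq⁴, so T_eq⁴ = S(1−A)/(4σ).
T_eq = [6170 × 0.78 / (4 × 5.67×10⁻⁸)]^(1/4) = (2.12×10¹⁰)^(1/4) = 382 K.

T_eq ≈ 382 K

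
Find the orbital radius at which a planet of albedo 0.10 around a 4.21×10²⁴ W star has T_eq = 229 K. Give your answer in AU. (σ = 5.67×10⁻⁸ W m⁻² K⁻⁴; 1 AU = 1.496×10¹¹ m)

d ≈ 0.147 AU

From T_eq⁴ = L(1−A)/(16πσd²): d = √[L(1−A)/(16πσT_eq⁴)].
d = √[4.21×10²⁴ × 0.90 / (16π × 5.67×10⁻⁸ × (229)⁴)] = 2.20×10¹⁰ m = 0.147 AU.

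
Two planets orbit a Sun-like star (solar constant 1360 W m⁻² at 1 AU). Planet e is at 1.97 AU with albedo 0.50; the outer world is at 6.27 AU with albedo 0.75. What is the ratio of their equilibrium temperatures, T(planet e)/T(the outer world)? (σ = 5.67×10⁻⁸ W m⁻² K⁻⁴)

T₁/T₂ ≈ 2.122

T_eq = [S₀(1−A)/(4σd²)]^(1/4), so T ∝ (1−A)^(1/4) / √d.
T₁ = [1360×0.50/(4×5.67×10⁻⁸×1.97²)]^(1/4) = 166.72 K.
T₂ = [1360×0.25/(4×5.67×10⁻⁸×6.27²)]^(1/4) = 78.58 K.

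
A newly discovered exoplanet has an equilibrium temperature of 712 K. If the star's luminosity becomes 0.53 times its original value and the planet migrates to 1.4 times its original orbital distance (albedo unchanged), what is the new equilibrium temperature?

T_eq ≈ 513 K

T_eq ∝ L^(1/4) · d^(−1/2).
T′ = 712 × 0.53^(1/4) / 1.4^(1/2) = 513 K.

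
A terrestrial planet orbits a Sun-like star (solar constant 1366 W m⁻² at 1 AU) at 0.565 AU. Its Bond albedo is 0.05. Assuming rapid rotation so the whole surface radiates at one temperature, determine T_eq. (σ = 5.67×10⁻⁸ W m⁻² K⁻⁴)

Flux at 0.565 AU: S = 1366/0.565² = 4280 W m⁻².
Energy balance: absorbed = emitted ⇒ πR²·S(1−A) = 4πR²·σT_eq⁴, so T_eq⁴ = S(1−A)/(4σ).
T_eq = [4280 × 0.95 / (4 × 5.67×10⁻⁸)]^(1/4) = (1.79×10¹⁰)^(1/4) = 366 K.

T_eq ≈ 366 K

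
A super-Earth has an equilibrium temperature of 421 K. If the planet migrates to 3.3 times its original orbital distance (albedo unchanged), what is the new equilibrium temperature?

T_eq ∝ L^(1/4) · d^(−1/2).
T′ = 421 / 3.3^(1/2) = 232 K.

T_eq ≈ 232 K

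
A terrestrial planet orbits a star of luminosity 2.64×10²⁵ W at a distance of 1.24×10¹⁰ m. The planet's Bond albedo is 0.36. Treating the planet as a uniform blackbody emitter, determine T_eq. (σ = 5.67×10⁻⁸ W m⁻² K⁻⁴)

Flux: S = L/(4πd²) = 2.64×10²⁵/(4π×(1.24×10¹⁰)²) = 1.37×10⁴ W m⁻².
Energy balance: absorbed = emitted ⇒ πR²·S(1−A) = 4πR²·σT_eq⁴, so T_eq⁴ = S(1−A)/(4σ).
T_eq = [1.37×10⁴ × 0.64 / (4 × 5.67×10⁻⁸)]^(1/4) = (3.86×10¹⁰)^(1/4) = 443 K.

T_eq ≈ 443 K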